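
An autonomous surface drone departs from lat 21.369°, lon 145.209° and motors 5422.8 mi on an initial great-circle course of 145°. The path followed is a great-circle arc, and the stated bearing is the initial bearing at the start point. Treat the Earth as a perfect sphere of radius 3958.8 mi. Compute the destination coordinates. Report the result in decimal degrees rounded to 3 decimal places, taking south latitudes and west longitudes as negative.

The arc subtends δ = 5422.8/3958.8 = 1.369809 rad at the centre.
Start latitude φ₁ = 0.372959 rad; initial bearing θ = 2.530727 rad.
sin φ₂ = sin φ₁ cos δ + cos φ₁ sin δ cos θ = (0.364373)(0.199637) + (0.931253)(0.979870)(-0.819152) = -0.674740
φ₂ = asin(-0.674740) = -0.740612 rad = -42.434°.
For the longitude increment, Δλ = atan2( sin θ sin δ cos φ₁, cos δ − sin φ₁ sin φ₂ ) = atan2(0.523392, 0.445494) = 49.597°.
λ₂ = 145.209° + 49.597° = 194.806°, normalized to (−180°, 180°] → -165.194°.

latitude -42.434°, longitude -165.194°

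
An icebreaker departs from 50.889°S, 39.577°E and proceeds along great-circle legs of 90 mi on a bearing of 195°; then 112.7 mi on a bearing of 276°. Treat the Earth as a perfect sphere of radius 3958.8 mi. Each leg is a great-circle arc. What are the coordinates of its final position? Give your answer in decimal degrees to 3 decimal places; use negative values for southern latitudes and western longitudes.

Apply the spherical direct solution leg by leg, carrying full precision between legs.
Leg 1: from (-50.889°, 39.577°), δ = 90/3958.8 = 0.022734 rad, θ = 195° → φ = -52.146°, λ = 39.028°.
Leg 2: from (-52.146°, 39.028°), δ = 112.7/3958.8 = 0.028468 rad, θ = 276° → φ = -51.946°, λ = 36.395°.

latitude -51.946°, longitude 36.395°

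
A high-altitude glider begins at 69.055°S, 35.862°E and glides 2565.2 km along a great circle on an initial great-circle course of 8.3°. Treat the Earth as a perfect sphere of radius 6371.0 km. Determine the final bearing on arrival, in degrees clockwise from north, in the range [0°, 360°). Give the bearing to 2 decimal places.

final bearing 4.27°

Central angle δ = d/R = 0.402637 rad.
Converting: φ₁ = -1.205237 rad, θ = 0.144862 rad.
Applying the spherical law of cosines for sides, sin φ₂ = sin φ₁ cos δ + cos φ₁ sin δ cos θ = -0.720632, so φ₂ = -46.107°.
For the longitude increment, Δλ = atan2( sin θ sin δ cos φ₁, cos δ − sin φ₁ sin φ₂ ) = atan2(0.020221, 0.247015) = 4.680°.
λ₂ = 35.862° + 4.680° = 40.542°.
The forward bearing on arrival equals the back-azimuth from the destination plus 180°.
Back-azimuth from P₂ (-46.11°, 40.54°) to P₁ (-69.06°, 35.86°), with Δλ' = λ₁ − λ₂ = -4.68°: atan2( sin Δλ' cos φ₁ , cos φ₂ sin φ₁ − sin φ₂ cos φ₁ cos Δλ' ) = 184.27°.
Final bearing = (184.27° + 180°) mod 360° = 4.27°.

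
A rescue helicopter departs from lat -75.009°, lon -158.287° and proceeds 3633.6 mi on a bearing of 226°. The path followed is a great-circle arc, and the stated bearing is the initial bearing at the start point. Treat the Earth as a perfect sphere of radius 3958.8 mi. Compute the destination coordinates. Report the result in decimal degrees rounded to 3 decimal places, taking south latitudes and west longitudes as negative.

latitude -46.851°, longitude 78.377°

δ = 3633.6/3958.8 = 0.917854 rad (52.5892°).
With φ₁ = -75.009° = -1.309154 rad and θ = 226° = 3.944444 rad:
sin φ₂ = sin φ₁ cos δ + cos φ₁ sin δ cos θ = (-0.965966)(0.607526) + (0.258667)(0.794300)(-0.694658) = -0.729574
φ₂ = asin(-0.729574) = -0.817699 rad = -46.851°.
For the longitude increment, Δλ = atan2( sin θ sin δ cos φ₁, cos δ − sin φ₁ sin φ₂ ) = atan2(-0.147795, -0.097218) = -123.336°.
λ₂ = -158.287° + -123.336° = -281.623°, normalized to (−180°, 180°] → 78.377°.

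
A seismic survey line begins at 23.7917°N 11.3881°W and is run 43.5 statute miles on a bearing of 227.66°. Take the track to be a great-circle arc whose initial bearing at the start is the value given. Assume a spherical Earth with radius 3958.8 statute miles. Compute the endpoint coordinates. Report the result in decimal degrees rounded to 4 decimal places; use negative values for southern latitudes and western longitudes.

latitude 23.3668°, longitude -11.8950°

Central angle δ = d/R = 0.010988 rad.
Converting: φ₁ = 0.415243 rad, θ = 3.973417 rad.
Destination latitude: φ₂ = arcsin( sin φ₁ cos δ + cos φ₁ sin δ cos θ ) = arcsin(0.396617) = 23.3668°.
Then Δλ = atan2(-0.007432, 0.839939) = -0.008848 rad, from sin θ sin δ cos φ₁ over cos δ − sin φ₁ sin φ₂.
λ₂ = λ₁ + Δλ = -11.8950°.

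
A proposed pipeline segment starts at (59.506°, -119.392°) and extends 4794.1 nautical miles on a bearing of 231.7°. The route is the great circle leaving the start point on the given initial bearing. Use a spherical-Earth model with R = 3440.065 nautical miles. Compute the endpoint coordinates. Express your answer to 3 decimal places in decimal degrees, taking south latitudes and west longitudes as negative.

Angular distance δ = d/R = 4794.1 / 3440.065 = 1.393607 rad.
With φ₁ = 59.506° = 1.038576 rad and θ = 231.7° = 4.043928 rad:
sin φ₂ = sin φ₁ cos δ + cos φ₁ sin δ cos θ = (0.861682)(0.176263) + (0.507448)(0.984343)(-0.619779) = -0.157699
φ₂ = asin(-0.157699) = -0.158360 rad = -9.073°.
For the longitude increment, Δλ = atan2( sin θ sin δ cos φ₁, cos δ − sin φ₁ sin φ₂ ) = atan2(-0.391998, 0.312149) = -51.470°.
Hence λ₂ = -119.392° + -51.470° = -170.862°.

latitude -9.073°, longitude -170.862°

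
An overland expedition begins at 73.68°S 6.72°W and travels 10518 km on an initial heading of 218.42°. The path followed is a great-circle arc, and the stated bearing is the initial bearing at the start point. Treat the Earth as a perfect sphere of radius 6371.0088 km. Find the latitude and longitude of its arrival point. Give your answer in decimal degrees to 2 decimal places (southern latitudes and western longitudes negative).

Central angle δ = d/R = 1.650916 rad.
Start latitude φ₁ = -1.285959 rad; initial bearing θ = 3.812148 rad.
Applying the spherical law of cosines for sides, sin φ₂ = sin φ₁ cos δ + cos φ₁ sin δ cos θ = -0.142643, so φ₂ = -8.20°.
Δλ = atan2( sin θ sin δ cos φ₁ , cos δ − sin φ₁ sin φ₂ ) = atan2(-0.174060, -0.216929) = -2.465401 rad = -141.26°.
λ₂ = λ₁ + Δλ = -147.98°.

latitude -8.20°, longitude -147.98°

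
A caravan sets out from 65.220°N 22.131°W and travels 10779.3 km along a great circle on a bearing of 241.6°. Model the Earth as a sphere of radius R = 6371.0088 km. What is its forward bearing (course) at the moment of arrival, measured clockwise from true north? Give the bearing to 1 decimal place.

final bearing 202.8°

δ = 10779.3/6371.0088 = 1.691930 rad (96.9404°).
Converting: φ₁ = 1.138304 rad, θ = 4.216715 rad.
sin φ₂ = sin φ₁ cos δ + cos φ₁ sin δ cos θ = (0.907924)(-0.120838) + (0.419135)(0.992672)(-0.475624) = -0.307601
φ₂ = asin(-0.307601) = -0.312671 rad = -17.915°.
For the longitude increment, Δλ = atan2( sin θ sin δ cos φ₁, cos δ − sin φ₁ sin φ₂ ) = atan2(-0.365990, 0.158441) = -66.592°.
Hence λ₂ = -22.131° + -66.592° = -88.723°.
The forward bearing on arrival equals the back-azimuth from the destination plus 180°.
Back-azimuth from P₂ (-17.9°, -88.7°) to P₁ (65.2°, -22.1°), with Δλ' = λ₁ − λ₂ = 66.6°: atan2( sin Δλ' cos φ₁ , cos φ₂ sin φ₁ − sin φ₂ cos φ₁ cos Δλ' ) = 22.8°.
Final bearing = (22.8° + 180°) mod 360° = 202.8°.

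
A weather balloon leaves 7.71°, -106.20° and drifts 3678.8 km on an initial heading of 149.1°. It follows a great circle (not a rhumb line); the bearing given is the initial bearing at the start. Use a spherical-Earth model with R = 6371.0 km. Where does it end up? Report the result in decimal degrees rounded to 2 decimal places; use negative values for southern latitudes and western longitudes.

latitude -20.59°, longitude -88.77°

Central angle δ = d/R = 0.577429 rad.
Converting: φ₁ = 0.134565 rad, θ = 2.602286 rad.
Destination latitude: φ₂ = arcsin( sin φ₁ cos δ + cos φ₁ sin δ cos θ ) = arcsin(-0.351751) = -20.59°.
Then Δλ = atan2(0.277793, 0.885059) = 0.304132 rad, from sin θ sin δ cos φ₁ over cos δ − sin φ₁ sin φ₂.
λ₂ = -106.20° + 17.43° = -88.77°.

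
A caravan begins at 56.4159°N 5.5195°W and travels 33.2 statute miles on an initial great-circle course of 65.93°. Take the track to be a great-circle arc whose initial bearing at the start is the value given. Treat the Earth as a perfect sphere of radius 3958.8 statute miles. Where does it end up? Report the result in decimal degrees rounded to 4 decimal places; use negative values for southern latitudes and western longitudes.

latitude 56.6093°, longitude -4.7223°

δ = 33.2/3958.8 = 0.008386 rad (0.4805°).
Converting: φ₁ = 0.984643 rad, θ = 1.150696 rad.
sin φ₂ = sin φ₁ cos δ + cos φ₁ sin δ cos θ = (0.833075)(0.999965) + (0.553160)(0.008386)(0.407852) = 0.834937
φ₂ = asin(0.834937) = 0.988019 rad = 56.6093°.
For the longitude increment, Δλ = atan2( sin θ sin δ cos φ₁, cos δ − sin φ₁ sin φ₂ ) = atan2(0.004236, 0.304399) = 0.7972°.
λ₂ = λ₁ + Δλ = -4.7223°.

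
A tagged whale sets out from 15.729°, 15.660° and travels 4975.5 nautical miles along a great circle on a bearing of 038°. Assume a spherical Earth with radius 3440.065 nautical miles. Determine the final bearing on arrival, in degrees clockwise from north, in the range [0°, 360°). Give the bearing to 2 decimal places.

δ = 4975.5/3440.065 = 1.446339 rad (82.8691°).
Converting: φ₁ = 0.274523 rad, θ = 0.663225 rad.
Destination latitude: φ₂ = arcsin( sin φ₁ cos δ + cos φ₁ sin δ cos θ ) = arcsin(0.786288) = 51.840°.
Δλ = atan2( sin θ sin δ cos φ₁ , cos δ − sin φ₁ sin φ₂ ) = atan2(0.588024, -0.089017) = 1.721038 rad = 98.608°.
λ₂ = 15.660° + 98.608° = 114.268°.
The forward bearing on arrival equals the back-azimuth from the destination plus 180°.
Back-azimuth from P₂ (51.84°, 114.27°) to P₁ (15.73°, 15.66°), with Δλ' = λ₁ − λ₂ = -98.61°: atan2( sin Δλ' cos φ₁ , cos φ₂ sin φ₁ − sin φ₂ cos φ₁ cos Δλ' ) = 286.44°.
Final bearing = (286.44° + 180°) mod 360° = 106.44°.

final bearing 106.44°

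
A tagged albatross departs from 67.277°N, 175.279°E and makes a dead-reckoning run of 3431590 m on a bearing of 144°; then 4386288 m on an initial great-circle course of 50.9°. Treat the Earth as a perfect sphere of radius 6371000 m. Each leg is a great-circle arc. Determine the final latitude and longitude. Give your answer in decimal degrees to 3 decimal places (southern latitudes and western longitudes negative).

latitude 52.972°, longitude -106.875°

Apply the spherical direct solution leg by leg, carrying full precision between legs.
Leg 1: from (67.277°, 175.279°), δ = 3431590/6371000 = 0.538627 rad, θ = 144° → φ = 39.160°, λ = -161.838°.
Leg 2: from (39.160°, -161.838°), δ = 4386288/6371000 = 0.688477 rad, θ = 50.9° → φ = 52.972°, λ = -106.875°.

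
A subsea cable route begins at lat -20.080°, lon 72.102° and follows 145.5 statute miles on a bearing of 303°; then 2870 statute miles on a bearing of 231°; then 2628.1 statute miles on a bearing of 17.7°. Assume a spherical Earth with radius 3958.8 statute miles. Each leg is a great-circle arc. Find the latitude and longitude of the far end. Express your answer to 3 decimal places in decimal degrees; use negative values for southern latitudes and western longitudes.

Apply the spherical direct solution leg by leg, carrying full precision between legs.
Leg 1: from (-20.080°, 72.102°), δ = 145.5/3958.8 = 0.036754 rad, θ = 303° → φ = -18.923°, λ = 70.235°.
Leg 2: from (-18.923°, 70.235°), δ = 2870/3958.8 = 0.724967 rad, θ = 231° → φ = -39.606°, λ = 28.255°.
Leg 3: from (-39.606°, 28.255°), δ = 2628.1/3958.8 = 0.663863 rad, θ = 17.7° → φ = -2.858°, λ = 39.066°.

latitude -2.858°, longitude 39.066°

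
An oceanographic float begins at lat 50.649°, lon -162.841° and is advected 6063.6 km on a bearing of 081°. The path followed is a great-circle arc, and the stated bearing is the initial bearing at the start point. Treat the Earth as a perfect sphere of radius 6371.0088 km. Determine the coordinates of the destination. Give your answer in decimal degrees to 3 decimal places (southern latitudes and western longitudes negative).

latitude 31.971°, longitude -91.357°

δ = 6063.6/6371.0088 = 0.951749 rad (54.5312°).
Converting: φ₁ = 0.883992 rad, θ = 1.413717 rad.
Destination latitude: φ₂ = arcsin( sin φ₁ cos δ + cos φ₁ sin δ cos θ ) = arcsin(0.529485) = 31.971°.
Δλ = atan2( sin θ sin δ cos φ₁ , cos δ − sin φ₁ sin φ₂ ) = atan2(0.510048, 0.170822) = 1.247625 rad = 71.484°.
λ₂ = -162.841° + 71.484° = -91.357°.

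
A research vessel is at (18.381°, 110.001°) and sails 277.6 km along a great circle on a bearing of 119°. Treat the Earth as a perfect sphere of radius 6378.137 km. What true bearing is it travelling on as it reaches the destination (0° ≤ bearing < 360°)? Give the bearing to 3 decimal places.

Central angle δ = d/R = 0.043524 rad.
With φ₁ = 18.381° = 0.320809 rad and θ = 119° = 2.076942 rad:
sin φ₂ = sin φ₁ cos δ + cos φ₁ sin δ cos θ = (0.315334)(0.999053) + (0.948981)(0.043510)(-0.484810) = 0.295018
φ₂ = asin(0.295018) = 0.299474 rad = 17.159°.
For the longitude increment, Δλ = atan2( sin θ sin δ cos φ₁, cos δ − sin φ₁ sin φ₂ ) = atan2(0.036113, 0.906024) = 2.283°.
Hence λ₂ = 110.001° + 2.283° = 112.284°.
The forward bearing on arrival equals the back-azimuth from the destination plus 180°.
Back-azimuth from P₂ (17.159°, 112.284°) to P₁ (18.381°, 110.001°), with Δλ' = λ₁ − λ₂ = -2.283°: atan2( sin Δλ' cos φ₁ , cos φ₂ sin φ₁ − sin φ₂ cos φ₁ cos Δλ' ) = 299.697°.
Final bearing = (299.697° + 180°) mod 360° = 119.697°.

final bearing 119.697°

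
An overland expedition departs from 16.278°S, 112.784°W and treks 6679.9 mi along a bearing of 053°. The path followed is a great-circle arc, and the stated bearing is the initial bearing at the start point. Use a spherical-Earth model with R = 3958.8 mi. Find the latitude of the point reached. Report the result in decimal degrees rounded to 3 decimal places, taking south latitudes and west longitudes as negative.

latitude 37.327°

Central angle δ = d/R = 1.687355 rad.
Converting: φ₁ = -0.284105 rad, θ = 0.925025 rad.
Destination latitude: φ₂ = arcsin( sin φ₁ cos δ + cos φ₁ sin δ cos θ ) = arcsin(0.606367) = 37.327°.
For the longitude increment, Δλ = atan2( sin θ sin δ cos φ₁, cos δ − sin φ₁ sin φ₂ ) = atan2(0.761419, 0.053669) = 85.968°.
λ₂ = λ₁ + Δλ = -26.816°.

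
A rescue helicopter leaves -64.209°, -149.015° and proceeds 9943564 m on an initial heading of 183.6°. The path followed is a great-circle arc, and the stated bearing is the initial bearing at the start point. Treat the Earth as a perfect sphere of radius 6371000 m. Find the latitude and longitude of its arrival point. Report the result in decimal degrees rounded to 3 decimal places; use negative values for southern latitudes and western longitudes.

The arc subtends δ = 9943564/6371000 = 1.560754 rad at the centre.
Start latitude φ₁ = -1.120658 rad; initial bearing θ = 3.204425 rad.
Destination latitude: φ₂ = arcsin( sin φ₁ cos δ + cos φ₁ sin δ cos θ ) = arcsin(-0.443251) = -26.311°.
For the longitude increment, Δλ = atan2( sin θ sin δ cos φ₁, cos δ − sin φ₁ sin φ₂ ) = atan2(-0.027318, -0.389055) = -175.983°.
λ₂ = -149.015° + -175.983° = -324.998°, normalized to (−180°, 180°] → 35.002°.

latitude -26.311°, longitude 35.002°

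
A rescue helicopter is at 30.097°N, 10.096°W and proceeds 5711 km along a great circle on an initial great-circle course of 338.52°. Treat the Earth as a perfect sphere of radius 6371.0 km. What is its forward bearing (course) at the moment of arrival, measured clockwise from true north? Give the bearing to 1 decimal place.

final bearing 289.3°

δ = 5711/6371 = 0.896406 rad (51.3603°).
Start latitude φ₁ = 0.525292 rad; initial bearing θ = 5.908289 rad.
sin φ₂ = sin φ₁ cos δ + cos φ₁ sin δ cos θ = (0.501465)(0.624422) + (0.865178)(0.781088)(0.930545) = 0.941969
φ₂ = asin(0.941969) = 1.228449 rad = 70.385°.
Δλ = atan2( sin θ sin δ cos φ₁ , cos δ − sin φ₁ sin φ₂ ) = atan2(-0.247455, 0.152056) = -1.019796 rad = -58.430°.
λ₂ = λ₁ + Δλ = -68.526°.
The forward bearing on arrival equals the back-azimuth from the destination plus 180°.
Back-azimuth from P₂ (70.4°, -68.5°) to P₁ (30.1°, -10.1°), with Δλ' = λ₁ − λ₂ = 58.4°: atan2( sin Δλ' cos φ₁ , cos φ₂ sin φ₁ − sin φ₂ cos φ₁ cos Δλ' ) = 109.3°.
Final bearing = (109.3° + 180°) mod 360° = 289.3°.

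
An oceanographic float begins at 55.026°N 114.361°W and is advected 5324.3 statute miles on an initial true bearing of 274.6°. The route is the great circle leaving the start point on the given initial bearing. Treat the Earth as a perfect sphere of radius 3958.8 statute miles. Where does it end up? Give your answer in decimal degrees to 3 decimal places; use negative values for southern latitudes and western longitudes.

latitude 13.198°, longitude 159.427°

The arc subtends δ = 5324.3/3958.8 = 1.344928 rad at the centre.
With φ₁ = 55.026° = 0.960385 rad and θ = 274.6° = 4.792674 rad:
sin φ₂ = sin φ₁ cos δ + cos φ₁ sin δ cos θ = (0.819412)(0.223953) + (0.573205)(0.974600)(0.080199) = 0.228313
φ₂ = asin(0.228313) = 0.230344 rad = 13.198°.
Δλ = atan2( sin θ sin δ cos φ₁ , cos δ − sin φ₁ sin φ₂ ) = atan2(-0.556846, 0.036871) = -1.504679 rad = -86.212°.
λ₂ = -114.361° + -86.212° = -200.573°, normalized to (−180°, 180°] → 159.427°.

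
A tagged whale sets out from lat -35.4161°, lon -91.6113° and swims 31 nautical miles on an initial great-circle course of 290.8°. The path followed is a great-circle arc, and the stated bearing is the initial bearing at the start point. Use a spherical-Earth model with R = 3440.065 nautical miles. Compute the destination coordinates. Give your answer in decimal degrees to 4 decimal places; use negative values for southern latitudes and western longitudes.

The arc subtends δ = 31/3440.065 = 0.009011 rad at the centre.
With φ₁ = -35.4161° = -0.618128 rad and θ = 290.8° = 5.075417 rad:
Applying the spherical law of cosines for sides, sin φ₂ = sin φ₁ cos δ + cos φ₁ sin δ cos θ = -0.576879, so φ₂ = -35.2313°.
Then Δλ = atan2(-0.006865, 0.665652) = -0.010313 rad, from sin θ sin δ cos φ₁ over cos δ − sin φ₁ sin φ₂.
λ₂ = λ₁ + Δλ = -92.2022°.

latitude -35.2313°, longitude -92.2022°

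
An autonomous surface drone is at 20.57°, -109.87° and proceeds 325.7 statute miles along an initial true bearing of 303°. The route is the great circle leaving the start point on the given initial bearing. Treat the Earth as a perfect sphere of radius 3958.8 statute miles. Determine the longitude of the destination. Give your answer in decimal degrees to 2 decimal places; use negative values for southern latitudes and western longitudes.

The arc subtends δ = 325.7/3958.8 = 0.082272 rad at the centre.
With φ₁ = 20.57° = 0.359014 rad and θ = 303° = 5.288348 rad:
Destination latitude: φ₂ = arcsin( sin φ₁ cos δ + cos φ₁ sin δ cos θ ) = arcsin(0.392068) = 23.08°.
Δλ = atan2( sin θ sin δ cos φ₁ , cos δ − sin φ₁ sin φ₂ ) = atan2(-0.064527, 0.858864) = -0.074990 rad = -4.30°.
λ₂ = -109.87° + -4.30° = -114.17°.

longitude -114.17°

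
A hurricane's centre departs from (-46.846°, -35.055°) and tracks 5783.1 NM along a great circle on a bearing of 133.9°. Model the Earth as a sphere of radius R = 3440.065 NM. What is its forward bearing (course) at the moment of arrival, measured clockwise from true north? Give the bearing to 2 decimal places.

final bearing 32.38°

Angular distance δ = d/R = 5783.1 / 3440.065 = 1.681102 rad.
Converting: φ₁ = -0.817617 rad, θ = 2.336996 rad.
Applying the spherical law of cosines for sides, sin φ₂ = sin φ₁ cos δ + cos φ₁ sin δ cos θ = -0.391071, so φ₂ = -23.021°.
For the longitude increment, Δλ = atan2( sin θ sin δ cos φ₁, cos δ − sin φ₁ sin φ₂ ) = atan2(0.489834, -0.395375) = 128.909°.
Hence λ₂ = -35.055° + 128.909° = 93.854°.
The forward bearing on arrival equals the back-azimuth from the destination plus 180°.
Back-azimuth from P₂ (-23.02°, 93.85°) to P₁ (-46.85°, -35.05°), with Δλ' = λ₁ − λ₂ = -128.91°: atan2( sin Δλ' cos φ₁ , cos φ₂ sin φ₁ − sin φ₂ cos φ₁ cos Δλ' ) = 212.38°.
Final bearing = (212.38° + 180°) mod 360° = 32.38°.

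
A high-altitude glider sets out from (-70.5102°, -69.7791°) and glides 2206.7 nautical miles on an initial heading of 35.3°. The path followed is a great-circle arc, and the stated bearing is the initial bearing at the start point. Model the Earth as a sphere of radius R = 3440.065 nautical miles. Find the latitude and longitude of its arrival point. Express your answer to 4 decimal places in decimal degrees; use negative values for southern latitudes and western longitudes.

latitude -36.3256°, longitude -44.3635°

Central angle δ = d/R = 0.641470 rad.
Start latitude φ₁ = -1.230635 rad; initial bearing θ = 0.616101 rad.
sin φ₂ = sin φ₁ cos δ + cos φ₁ sin δ cos θ = (-0.942701)(0.801217) + (0.333639)(0.598374)(0.816138) = -0.592373
φ₂ = asin(-0.592373) = -0.634001 rad = -36.3256°.
For the longitude increment, Δλ = atan2( sin θ sin δ cos φ₁, cos δ − sin φ₁ sin φ₂ ) = atan2(0.115364, 0.242786) = 25.4156°.
λ₂ = -69.7791° + 25.4156° = -44.3635°.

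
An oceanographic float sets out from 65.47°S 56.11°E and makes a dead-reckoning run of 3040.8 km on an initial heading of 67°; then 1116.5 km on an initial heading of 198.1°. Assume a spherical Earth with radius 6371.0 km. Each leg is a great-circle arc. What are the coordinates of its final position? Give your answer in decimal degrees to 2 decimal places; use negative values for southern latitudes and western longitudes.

latitude -56.61°, longitude 88.94°

Apply the spherical direct solution leg by leg, carrying full precision between legs.
Leg 1: from (-65.47°, 56.11°), δ = 3040.8/6371 = 0.477288 rad, θ = 67° → φ = -47.19°, λ = 94.59°.
Leg 2: from (-47.19°, 94.59°), δ = 1116.5/6371 = 0.175247 rad, θ = 198.1° → φ = -56.61°, λ = 88.94°.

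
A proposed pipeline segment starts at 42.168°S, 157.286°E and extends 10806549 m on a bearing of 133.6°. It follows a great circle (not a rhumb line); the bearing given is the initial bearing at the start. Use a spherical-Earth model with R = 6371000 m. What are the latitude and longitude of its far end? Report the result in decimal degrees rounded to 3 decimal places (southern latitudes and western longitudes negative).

Central angle δ = d/R = 1.696209 rad.
Converting: φ₁ = -0.735970 rad, θ = 2.331760 rad.
sin φ₂ = sin φ₁ cos δ + cos φ₁ sin δ cos θ = (-0.671307)(-0.125084) + (0.741180)(0.992146)(-0.689620) = -0.423148
φ₂ = asin(-0.423148) = -0.436916 rad = -25.033°.
Δλ = atan2( sin θ sin δ cos φ₁ , cos δ − sin φ₁ sin φ₂ ) = atan2(0.532526, -0.409146) = 2.225915 rad = 127.536°.
λ₂ = 157.286° + 127.536° = 284.822°, normalized to (−180°, 180°] → -75.178°.

latitude -25.033°, longitude -75.178°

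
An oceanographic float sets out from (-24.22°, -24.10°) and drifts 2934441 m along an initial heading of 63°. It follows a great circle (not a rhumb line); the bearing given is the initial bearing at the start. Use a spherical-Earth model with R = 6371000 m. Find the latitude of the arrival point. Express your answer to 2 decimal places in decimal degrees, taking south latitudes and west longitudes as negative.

Central angle δ = d/R = 0.460593 rad.
With φ₁ = -24.22° = -0.422719 rad and θ = 63° = 1.099557 rad:
Destination latitude: φ₂ = arcsin( sin φ₁ cos δ + cos φ₁ sin δ cos θ ) = arcsin(-0.183462) = -10.57°.
For the longitude increment, Δλ = atan2( sin θ sin δ cos φ₁, cos δ − sin φ₁ sin φ₂ ) = atan2(0.361174, 0.820525) = 23.76°.
λ₂ = -24.10° + 23.76° = -0.34°.

latitude -10.57°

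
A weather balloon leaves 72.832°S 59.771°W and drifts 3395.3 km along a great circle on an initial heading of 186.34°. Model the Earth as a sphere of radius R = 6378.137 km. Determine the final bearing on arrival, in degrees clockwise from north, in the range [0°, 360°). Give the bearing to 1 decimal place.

final bearing 352.0°

Angular distance δ = d/R = 3395.3 / 6378.137 = 0.532334 rad.
Converting: φ₁ = -1.271158 rad, θ = 3.252247 rad.
sin φ₂ = sin φ₁ cos δ + cos φ₁ sin δ cos θ = (-0.955443)(0.861625) + (0.295174)(0.507546)(-0.993884) = -0.972132
φ₂ = asin(-0.972132) = -1.334160 rad = -76.442°.
Then Δλ = atan2(-0.016544, -0.067192) = -2.900180 rad, from sin θ sin δ cos φ₁ over cos δ − sin φ₁ sin φ₂.
λ₂ = -59.771° + -166.168° = -225.939°, normalized to (−180°, 180°] → 134.061°.
The forward bearing on arrival equals the back-azimuth from the destination plus 180°.
Back-azimuth from P₂ (-76.4°, 134.1°) to P₁ (-72.8°, -59.8°), with Δλ' = λ₁ − λ₂ = -193.8°: atan2( sin Δλ' cos φ₁ , cos φ₂ sin φ₁ − sin φ₂ cos φ₁ cos Δλ' ) = 172.0°.
Final bearing = (172.0° + 180°) mod 360° = 352.0°.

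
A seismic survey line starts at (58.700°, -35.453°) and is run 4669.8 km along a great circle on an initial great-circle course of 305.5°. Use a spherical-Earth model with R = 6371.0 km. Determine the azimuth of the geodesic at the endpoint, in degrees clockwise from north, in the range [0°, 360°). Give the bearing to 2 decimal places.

The arc subtends δ = 4669.8/6371 = 0.732978 rad at the centre.
Converting: φ₁ = 1.024508 rad, θ = 5.331981 rad.
sin φ₂ = sin φ₁ cos δ + cos φ₁ sin δ cos θ = (0.854459)(0.743185) + (0.519519)(0.669085)(0.580703) = 0.836875
φ₂ = asin(0.836875) = 0.991550 rad = 56.812°.
Δλ = atan2( sin θ sin δ cos φ₁ , cos δ − sin φ₁ sin φ₂ ) = atan2(-0.282989, 0.028110) = -1.471789 rad = -84.327°.
λ₂ = -35.453° + -84.327° = -119.780°.
The forward bearing on arrival equals the back-azimuth from the destination plus 180°.
Back-azimuth from P₂ (56.81°, -119.78°) to P₁ (58.70°, -35.45°), with Δλ' = λ₁ − λ₂ = 84.33°: atan2( sin Δλ' cos φ₁ , cos φ₂ sin φ₁ − sin φ₂ cos φ₁ cos Δλ' ) = 50.59°.
Final bearing = (50.59° + 180°) mod 360° = 230.59°.

final bearing 230.59°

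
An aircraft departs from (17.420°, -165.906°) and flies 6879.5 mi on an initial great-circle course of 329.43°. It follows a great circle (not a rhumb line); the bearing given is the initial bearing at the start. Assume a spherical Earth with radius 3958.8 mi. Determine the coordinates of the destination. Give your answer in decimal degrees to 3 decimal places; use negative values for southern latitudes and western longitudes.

The arc subtends δ = 6879.5/3958.8 = 1.737774 rad at the centre.
Converting: φ₁ = 0.304036 rad, θ = 5.749638 rad.
Applying the spherical law of cosines for sides, sin φ₂ = sin φ₁ cos δ + cos φ₁ sin δ cos θ = 0.760336, so φ₂ = 49.494°.
For the longitude increment, Δλ = atan2( sin θ sin δ cos φ₁, cos δ − sin φ₁ sin φ₂ ) = atan2(-0.478515, -0.393828) = -129.455°.
λ₂ = -165.906° + -129.455° = -295.361°, normalized to (−180°, 180°] → 64.639°.

latitude 49.494°, longitude 64.639°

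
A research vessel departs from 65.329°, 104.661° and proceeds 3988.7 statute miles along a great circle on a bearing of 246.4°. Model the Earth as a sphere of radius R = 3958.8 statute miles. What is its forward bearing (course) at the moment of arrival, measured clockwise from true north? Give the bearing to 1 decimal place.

final bearing 204.0°

The arc subtends δ = 3988.7/3958.8 = 1.007553 rad at the centre.
Converting: φ₁ = 1.140206 rad, θ = 4.300491 rad.
Destination latitude: φ₂ = arcsin( sin φ₁ cos δ + cos φ₁ sin δ cos θ ) = arcsin(0.343899) = 20.115°.
For the longitude increment, Δλ = atan2( sin θ sin δ cos φ₁, cos δ − sin φ₁ sin φ₂ ) = atan2(-0.323411, 0.221424) = -55.602°.
Hence λ₂ = 104.661° + -55.602° = 49.059°.
The forward bearing on arrival equals the back-azimuth from the destination plus 180°.
Back-azimuth from P₂ (20.1°, 49.1°) to P₁ (65.3°, 104.7°), with Δλ' = λ₁ − λ₂ = 55.6°: atan2( sin Δλ' cos φ₁ , cos φ₂ sin φ₁ − sin φ₂ cos φ₁ cos Δλ' ) = 24.0°.
Final bearing = (24.0° + 180°) mod 360° = 204.0°.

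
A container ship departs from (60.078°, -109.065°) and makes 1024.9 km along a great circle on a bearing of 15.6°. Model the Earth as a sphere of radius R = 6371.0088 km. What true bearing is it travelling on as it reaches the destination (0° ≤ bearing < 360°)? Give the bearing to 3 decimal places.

final bearing 21.798°

The arc subtends δ = 1024.9/6371.0088 = 0.160869 rad at the centre.
Converting: φ₁ = 1.048559 rad, θ = 0.272271 rad.
sin φ₂ = sin φ₁ cos δ + cos φ₁ sin δ cos θ = (0.866705)(0.987088) + (0.498821)(0.160176)(0.963163) = 0.932471
φ₂ = asin(0.932471) = 1.201193 rad = 68.823°.
Δλ = atan2( sin θ sin δ cos φ₁ , cos δ − sin φ₁ sin φ₂ ) = atan2(0.021486, 0.178911) = 0.119524 rad = 6.848°.
λ₂ = λ₁ + Δλ = -102.217°.
The forward bearing on arrival equals the back-azimuth from the destination plus 180°.
Back-azimuth from P₂ (68.823°, -102.217°) to P₁ (60.078°, -109.065°), with Δλ' = λ₁ − λ₂ = -6.848°: atan2( sin Δλ' cos φ₁ , cos φ₂ sin φ₁ − sin φ₂ cos φ₁ cos Δλ' ) = 201.798°.
Final bearing = (201.798° + 180°) mod 360° = 21.798°.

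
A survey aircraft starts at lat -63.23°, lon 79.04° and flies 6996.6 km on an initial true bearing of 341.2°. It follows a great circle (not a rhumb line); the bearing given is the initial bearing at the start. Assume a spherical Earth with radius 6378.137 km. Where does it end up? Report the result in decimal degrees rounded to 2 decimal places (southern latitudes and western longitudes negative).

Angular distance δ = d/R = 6996.6 / 6378.137 = 1.096966 rad.
With φ₁ = -63.23° = -1.103572 rad and θ = 341.2° = 5.955063 rad:
Applying the spherical law of cosines for sides, sin φ₂ = sin φ₁ cos δ + cos φ₁ sin δ cos θ = -0.027988, so φ₂ = -1.60°.
For the longitude increment, Δλ = atan2( sin θ sin δ cos φ₁, cos δ − sin φ₁ sin φ₂ ) = atan2(-0.129160, 0.431310) = -16.67°.
Hence λ₂ = 79.04° + -16.67° = 62.37°.

latitude -1.60°, longitude 62.37°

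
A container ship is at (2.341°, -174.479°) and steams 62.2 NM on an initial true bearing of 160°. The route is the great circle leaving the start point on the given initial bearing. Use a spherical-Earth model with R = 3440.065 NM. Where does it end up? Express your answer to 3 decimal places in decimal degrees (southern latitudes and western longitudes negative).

Central angle δ = d/R = 0.018081 rad.
Start latitude φ₁ = 0.040858 rad; initial bearing θ = 2.792527 rad.
sin φ₂ = sin φ₁ cos δ + cos φ₁ sin δ cos θ = (0.040847)(0.999837) + (0.999165)(0.018080)(-0.939693) = 0.023865
φ₂ = asin(0.023865) = 0.023867 rad = 1.367°.
Then Δλ = atan2(0.006179, 0.998862) = 0.006186 rad, from sin θ sin δ cos φ₁ over cos δ − sin φ₁ sin φ₂.
Hence λ₂ = -174.479° + 0.354° = -174.125°.

latitude 1.367°, longitude -174.125°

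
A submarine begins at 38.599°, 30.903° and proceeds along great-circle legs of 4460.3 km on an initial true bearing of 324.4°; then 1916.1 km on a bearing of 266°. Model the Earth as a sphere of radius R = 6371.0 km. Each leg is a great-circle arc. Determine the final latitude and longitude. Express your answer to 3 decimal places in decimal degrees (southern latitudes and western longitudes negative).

latitude 56.845°, longitude -55.966°

Apply the spherical direct solution leg by leg, carrying full precision between legs.
Leg 1: from (38.599°, 30.903°), δ = 4460.3/6371 = 0.700094 rad, θ = 324.4° → φ = 62.442°, λ = -23.259°.
Leg 2: from (62.442°, -23.259°), δ = 1916.1/6371 = 0.300753 rad, θ = 266° → φ = 56.845°, λ = -55.966°.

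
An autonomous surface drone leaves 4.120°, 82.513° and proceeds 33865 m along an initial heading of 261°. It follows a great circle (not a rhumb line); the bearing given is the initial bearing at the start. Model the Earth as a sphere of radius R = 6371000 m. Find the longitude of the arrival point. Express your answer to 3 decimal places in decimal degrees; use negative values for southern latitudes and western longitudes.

longitude 82.211°

The arc subtends δ = 33865/6371000 = 0.005315 rad at the centre.
With φ₁ = 4.120° = 0.071908 rad and θ = 261° = 4.555309 rad:
Applying the spherical law of cosines for sides, sin φ₂ = sin φ₁ cos δ + cos φ₁ sin δ cos θ = 0.071015, so φ₂ = 4.072°.
Then Δλ = atan2(-0.005236, 0.994884) = -0.005263 rad, from sin θ sin δ cos φ₁ over cos δ − sin φ₁ sin φ₂.
λ₂ = 82.513° + -0.302° = 82.211°.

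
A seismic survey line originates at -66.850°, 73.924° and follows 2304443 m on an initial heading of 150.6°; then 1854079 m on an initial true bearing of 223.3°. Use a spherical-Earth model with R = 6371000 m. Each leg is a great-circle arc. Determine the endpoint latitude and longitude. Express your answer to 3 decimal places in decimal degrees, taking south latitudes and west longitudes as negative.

latitude -78.592°, longitude 42.269°

Apply the spherical direct solution leg by leg, carrying full precision between legs.
Leg 1: from (-66.850°, 73.924°), δ = 2304443/6371000 = 0.361708 rad, θ = 150.6° → φ = -78.869°, λ = 138.058°.
Leg 2: from (-78.869°, 138.058°), δ = 1854079/6371000 = 0.291019 rad, θ = 223.3° → φ = -78.592°, λ = 42.269°.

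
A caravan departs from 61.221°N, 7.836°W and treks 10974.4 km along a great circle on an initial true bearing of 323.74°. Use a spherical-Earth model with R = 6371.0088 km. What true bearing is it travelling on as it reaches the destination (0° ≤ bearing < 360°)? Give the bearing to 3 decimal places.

Angular distance δ = d/R = 10974.4 / 6371.0088 = 1.722553 rad.
Converting: φ₁ = 1.068508 rad, θ = 5.650329 rad.
Applying the spherical law of cosines for sides, sin φ₂ = sin φ₁ cos δ + cos φ₁ sin δ cos θ = 0.251235, so φ₂ = 14.551°.
For the longitude increment, Δλ = atan2( sin θ sin δ cos φ₁, cos δ − sin φ₁ sin φ₂ ) = atan2(-0.281471, -0.371378) = -142.841°.
Hence λ₂ = -7.836° + -142.841° = -150.677°.
The forward bearing on arrival equals the back-azimuth from the destination plus 180°.
Back-azimuth from P₂ (14.551°, -150.677°) to P₁ (61.221°, -7.836°), with Δλ' = λ₁ − λ₂ = 142.841°: atan2( sin Δλ' cos φ₁ , cos φ₂ sin φ₁ − sin φ₂ cos φ₁ cos Δλ' ) = 17.108°.
Final bearing = (17.108° + 180°) mod 360° = 197.108°.

final bearing 197.108°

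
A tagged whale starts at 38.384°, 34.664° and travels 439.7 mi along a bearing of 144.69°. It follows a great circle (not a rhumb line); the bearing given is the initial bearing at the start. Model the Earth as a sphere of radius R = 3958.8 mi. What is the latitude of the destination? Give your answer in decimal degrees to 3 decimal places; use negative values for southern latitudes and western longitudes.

Angular distance δ = d/R = 439.7 / 3958.8 = 0.111069 rad.
With φ₁ = 38.384° = 0.669927 rad and θ = 144.69° = 2.525317 rad:
Applying the spherical law of cosines for sides, sin φ₂ = sin φ₁ cos δ + cos φ₁ sin δ cos θ = 0.546202, so φ₂ = 33.107°.
Then Δλ = atan2(0.050219, 0.654686) = 0.076557 rad, from sin θ sin δ cos φ₁ over cos δ − sin φ₁ sin φ₂.
λ₂ = λ₁ + Δλ = 39.050°.

latitude 33.107°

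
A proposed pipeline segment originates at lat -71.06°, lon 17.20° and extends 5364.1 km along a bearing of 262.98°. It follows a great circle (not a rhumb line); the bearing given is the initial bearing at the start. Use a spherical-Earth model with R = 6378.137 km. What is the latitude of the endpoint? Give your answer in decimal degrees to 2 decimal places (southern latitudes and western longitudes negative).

latitude -41.31°

The arc subtends δ = 5364.1/6378.137 = 0.841014 rad at the centre.
Start latitude φ₁ = -1.240231 rad; initial bearing θ = 4.589867 rad.
Destination latitude: φ₂ = arcsin( sin φ₁ cos δ + cos φ₁ sin δ cos θ ) = arcsin(-0.660177) = -41.31°.
Then Δλ = atan2(-0.240101, 0.042273) = -1.396518 rad, from sin θ sin δ cos φ₁ over cos δ − sin φ₁ sin φ₂.
λ₂ = 17.20° + -80.01° = -62.81°.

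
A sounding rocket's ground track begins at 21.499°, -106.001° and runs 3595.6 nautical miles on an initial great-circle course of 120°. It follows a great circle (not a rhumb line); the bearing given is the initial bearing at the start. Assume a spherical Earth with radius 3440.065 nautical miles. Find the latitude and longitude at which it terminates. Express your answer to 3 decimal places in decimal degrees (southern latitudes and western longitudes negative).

latitude -12.624°, longitude -55.853°

Angular distance δ = d/R = 3595.6 / 3440.065 = 1.045213 rad.
Converting: φ₁ = 0.375228 rad, θ = 2.094395 rad.
sin φ₂ = sin φ₁ cos δ + cos φ₁ sin δ cos θ = (0.366485)(0.501718) + (0.930424)(0.865031)(-0.500000) = -0.218551
φ₂ = asin(-0.218551) = -0.220329 rad = -12.624°.
Then Δλ = atan2(0.697017, 0.581813) = 0.875241 rad, from sin θ sin δ cos φ₁ over cos δ − sin φ₁ sin φ₂.
λ₂ = λ₁ + Δλ = -55.853°.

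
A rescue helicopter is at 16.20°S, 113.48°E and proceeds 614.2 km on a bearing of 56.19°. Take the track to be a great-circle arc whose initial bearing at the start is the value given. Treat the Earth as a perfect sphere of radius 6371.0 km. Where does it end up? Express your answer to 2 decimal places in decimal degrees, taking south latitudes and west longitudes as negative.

latitude -13.08°, longitude 118.19°

δ = 614.2/6371 = 0.096406 rad (5.5236°).
With φ₁ = -16.20° = -0.282743 rad and θ = 56.19° = 0.980701 rad:
sin φ₂ = sin φ₁ cos δ + cos φ₁ sin δ cos θ = (-0.278991)(0.995357) + (0.960294)(0.096256)(0.556441) = -0.226261
φ₂ = asin(-0.226261) = -0.228238 rad = -13.08°.
For the longitude increment, Δλ = atan2( sin θ sin δ cos φ₁, cos δ − sin φ₁ sin φ₂ ) = atan2(0.076803, 0.932232) = 4.71°.
λ₂ = λ₁ + Δλ = 118.19°.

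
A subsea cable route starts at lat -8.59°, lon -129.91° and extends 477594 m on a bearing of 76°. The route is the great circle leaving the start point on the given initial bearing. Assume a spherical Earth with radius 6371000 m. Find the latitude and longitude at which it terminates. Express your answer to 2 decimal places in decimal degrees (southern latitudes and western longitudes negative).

δ = 477594/6371000 = 0.074964 rad (4.2951°).
With φ₁ = -8.59° = -0.149924 rad and θ = 76° = 1.326450 rad:
Destination latitude: φ₂ = arcsin( sin φ₁ cos δ + cos φ₁ sin δ cos θ ) = arcsin(-0.131028) = -7.53°.
Then Δλ = atan2(0.071854, 0.977621) = 0.073367 rad, from sin θ sin δ cos φ₁ over cos δ − sin φ₁ sin φ₂.
Hence λ₂ = -129.91° + 4.20° = -125.71°.

latitude -7.53°, longitude -125.71°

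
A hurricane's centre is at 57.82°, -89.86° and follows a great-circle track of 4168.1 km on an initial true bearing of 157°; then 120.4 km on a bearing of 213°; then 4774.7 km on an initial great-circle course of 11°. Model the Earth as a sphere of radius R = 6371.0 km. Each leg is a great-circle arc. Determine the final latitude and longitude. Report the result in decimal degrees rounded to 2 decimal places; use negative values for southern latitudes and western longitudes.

latitude 62.46°, longitude -59.31°

Apply the spherical direct solution leg by leg, carrying full precision between legs.
Leg 1: from (57.82°, -89.86°), δ = 4168.1/6371 = 0.654230 rad, θ = 157° → φ = 21.92°, λ = -75.01°.
Leg 2: from (21.92°, -75.01°), δ = 120.4/6371 = 0.018898 rad, θ = 213° → φ = 21.01°, λ = -75.64°.
Leg 3: from (21.01°, -75.64°), δ = 4774.7/6371 = 0.749443 rad, θ = 11° → φ = 62.46°, λ = -59.31°.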